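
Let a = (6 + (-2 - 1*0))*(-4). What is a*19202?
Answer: -307232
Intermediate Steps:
a = -16 (a = (6 + (-2 + 0))*(-4) = (6 - 2)*(-4) = 4*(-4) = -16)
a*19202 = -16*19202 = -307232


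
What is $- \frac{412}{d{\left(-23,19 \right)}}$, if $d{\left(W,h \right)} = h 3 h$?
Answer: $- \frac{412}{1083} \approx -0.38042$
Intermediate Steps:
$d{\left(W,h \right)} = 3 h^{2}$ ($d{\left(W,h \right)} = 3 h h = 3 h^{2}$)
$- \frac{412}{d{\left(-23,19 \right)}} = - \frac{412}{3 \cdot 19^{2}} = - \frac{412}{3 \cdot 361} = - \frac{412}{1083}$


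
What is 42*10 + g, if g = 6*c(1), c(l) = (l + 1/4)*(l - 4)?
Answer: 795/2 ≈ 397.50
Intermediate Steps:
c(l) = (-4 + l)*(¼ + l) (c(l) = (l + ¼)*(-4 + l) = (¼ + l)*(-4 + l) = (-4 + l)*(¼ + l))
g = -45/2 (g = 6*(-1 + 1² - 15/4*1) = 6*(-1 + 1 - 15/4) = 6*(-15/4) = -45/2 ≈ -22.500)
42*10 + g = 42*10 - 45/2 = 420 - 45/2 = 795/2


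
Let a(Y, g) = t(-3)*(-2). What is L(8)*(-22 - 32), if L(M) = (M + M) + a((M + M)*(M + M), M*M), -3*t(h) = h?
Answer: -756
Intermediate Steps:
t(h) = -h/3
a(Y, g) = -2 (a(Y, g) = -⅓*(-3)*(-2) = 1*(-2) = -2)
L(M) = -2 + 2*M (L(M) = (M + M) - 2 = 2*M - 2 = -2 + 2*M)
L(8)*(-22 - 32) = (-2 + 2*8)*(-22 - 32) = (-2 + 16)*(-54) = 14*(-54) = -756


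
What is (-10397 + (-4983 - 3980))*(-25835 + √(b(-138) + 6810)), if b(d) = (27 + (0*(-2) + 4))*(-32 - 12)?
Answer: 500165600 - 19360*√5446 ≈ 4.9874e+8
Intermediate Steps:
b(d) = -1364 (b(d) = (27 + (0 + 4))*(-44) = (27 + 4)*(-44) = 31*(-44) = -1364)
(-10397 + (-4983 - 3980))*(-25835 + √(b(-138) + 6810)) = (-10397 + (-4983 - 3980))*(-25835 + √(-1364 + 6810)) = (-10397 - 8963)*(-25835 + √5446) = -19360*(-25835 + √5446) = 500165600 - 19360*√5446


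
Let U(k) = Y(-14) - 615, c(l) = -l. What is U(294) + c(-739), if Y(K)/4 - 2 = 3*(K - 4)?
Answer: -84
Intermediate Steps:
Y(K) = -40 + 12*K (Y(K) = 8 + 4*(3*(K - 4)) = 8 + 4*(3*(-4 + K)) = 8 + 4*(-12 + 3*K) = 8 + (-48 + 12*K) = -40 + 12*K)
U(k) = -823 (U(k) = (-40 + 12*(-14)) - 615 = (-40 - 168) - 615 = -208 - 615 = -823)
U(294) + c(-739) = -823 - 1*(-739) = -823 + 739 = -84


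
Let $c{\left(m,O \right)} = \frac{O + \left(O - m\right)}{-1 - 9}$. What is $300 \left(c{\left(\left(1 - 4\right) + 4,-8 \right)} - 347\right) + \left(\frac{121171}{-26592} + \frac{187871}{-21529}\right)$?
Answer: $- \frac{59312793369211}{572499168} \approx -1.036 \cdot 10^{5}$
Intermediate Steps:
$c{\left(m,O \right)} = - \frac{O}{5} + \frac{m}{10}$ ($c{\left(m,O \right)} = \frac{- m + 2 O}{-10} = \left(- m + 2 O\right) \left(- \frac{1}{10}\right) = - \frac{O}{5} + \frac{m}{10}$)
$300 \left(c{\left(\left(1 - 4\right) + 4,-8 \right)} - 347\right) + \left(\frac{121171}{-26592} + \frac{187871}{-21529}\right) = 300 \left(\left(\left(- \frac{1}{5}\right) \left(-8\right) + \frac{\left(1 - 4\right) + 4}{10}\right) - 347\right) + \left(\frac{121171}{-26592} + \frac{187871}{-21529}\right) = 300 \left(\left(\frac{8}{5} + \frac{-3 + 4}{10}\right) - 347\right) + \left(121171 \left(- \frac{1}{26592}\right) + 187871 \left(- \frac{1}{21529}\right)\right) = 300 \left(\left(\frac{8}{5} + \frac{1}{10} \cdot 1\right) - 347\right) - \frac{7604556091}{572499168} = 300 \left(\left(\frac{8}{5} + \frac{1}{10}\right) - 347\right) - \frac{7604556091}{572499168} = 300 \left(\frac{17}{10} - 347\right) - \frac{7604556091}{572499168} = 300 \left(- \frac{3453}{10}\right) - \frac{7604556091}{572499168} = -103590 - \frac{7604556091}{572499168} = - \frac{59312793369211}{572499168}$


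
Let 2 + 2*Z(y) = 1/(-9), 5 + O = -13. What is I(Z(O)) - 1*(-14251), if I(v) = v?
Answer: 256499/18 ≈ 14250.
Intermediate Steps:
O = -18 (O = -5 - 13 = -18)
Z(y) = -19/18 (Z(y) = -1 + (1/2)/(-9) = -1 + (1/2)*(-1/9) = -1 - 1/18 = -19/18)
I(Z(O)) - 1*(-14251) = -19/18 - 1*(-14251) = -19/18 + 14251 = 256499/18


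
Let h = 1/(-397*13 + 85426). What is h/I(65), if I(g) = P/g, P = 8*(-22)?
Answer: -13/2825328 ≈ -4.6012e-6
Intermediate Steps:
P = -176
I(g) = -176/g
h = 1/80265 (h = 1/(-5161 + 85426) = 1/80265 ≈ 1.2459e-5)
h/I(65) = 1/(80265*((-176/65))) = 1/(80265*((-176*1/65))) = 1/(80265*(-176/65)) = (1/80265)*(-65/176) = -13/2825328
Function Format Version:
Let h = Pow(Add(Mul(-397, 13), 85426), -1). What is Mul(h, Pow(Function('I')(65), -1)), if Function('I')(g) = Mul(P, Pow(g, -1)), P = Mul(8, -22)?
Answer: Rational(-13, 2825328) ≈ -4.6012e-6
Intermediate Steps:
P = -176
Function('I')(g) = Mul(-176, Pow(g, -1))
h = Rational(1, 80265) (h = Pow(Add(-5161, 85426), -1) = Pow(80265, -1) = Rational(1, 80265) ≈ 1.2459e-5)
Mul(h, Pow(Function('I')(65), -1)) = Mul(Rational(1, 80265), Pow(Mul(-176, Pow(65, -1)), -1)) = Mul(Rational(1, 80265), Pow(Mul(-176, Rational(1, 65)), -1)) = Mul(Rational(1, 80265), Pow(Rational(-176, 65), -1)) = Mul(Rational(1, 80265), Rational(-65, 176)) = Rational(-13, 2825328)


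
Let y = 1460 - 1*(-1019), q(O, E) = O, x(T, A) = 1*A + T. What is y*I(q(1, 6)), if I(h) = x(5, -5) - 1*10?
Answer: -24790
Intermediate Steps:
x(T, A) = A + T
I(h) = -10 (I(h) = (-5 + 5) - 1*10 = 0 - 10 = -10)
y = 2479 (y = 1460 + 1019 = 2479)
y*I(q(1, 6)) = 2479*(-10) = -24790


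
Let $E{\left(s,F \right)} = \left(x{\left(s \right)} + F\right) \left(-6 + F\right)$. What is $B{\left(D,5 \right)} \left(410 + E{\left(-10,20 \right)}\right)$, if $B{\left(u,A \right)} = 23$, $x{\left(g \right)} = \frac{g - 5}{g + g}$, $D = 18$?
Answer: $\frac{32223}{2} \approx 16112.0$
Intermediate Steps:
$x{\left(g \right)} = \frac{-5 + g}{2 g}$
$E{\left(s,F \right)} = \left(-6 + F\right) \left(F + \frac{-5 + s}{2 s}\right)$ ($E{\left(s,F \right)} = \left(\frac{-5 + s}{2 s} + F\right) \left(-6 + F\right) = \left(F + \frac{-5 + s}{2 s}\right) \left(-6 + F\right) = \left(-6 + F\right) \left(F + \frac{-5 + s}{2 s}\right)$)
$B{\left(D,5 \right)} \left(410 + E{\left(-10,20 \right)}\right) = 23 \left(410 + \frac{15 - -30 + \frac{1}{2} \cdot 20 \left(-5 - 10\right) + 20 \left(-10\right) \left(-6 + 20\right)}{-10}\right) = 23 \left(410 - \frac{15 + 30 + \frac{1}{2} \cdot 20 \left(-15\right) + 20 \left(-10\right) 14}{10}\right) = 23 \left(410 - \frac{15 + 30 - 150 - 2800}{10}\right) = 23 \left(410 - - \frac{581}{2}\right) = 23 \left(410 + \frac{581}{2}\right) = 23 \cdot \frac{1401}{2} = \frac{32223}{2}$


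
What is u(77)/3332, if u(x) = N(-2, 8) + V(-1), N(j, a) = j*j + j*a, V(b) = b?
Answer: -13/3332 ≈ -0.0039016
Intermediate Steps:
N(j, a) = j² + a*j
u(x) = -13 (u(x) = -2*(8 - 2) - 1 = -2*6 - 1 = -12 - 1 = -13)
u(77)/3332 = -13/3332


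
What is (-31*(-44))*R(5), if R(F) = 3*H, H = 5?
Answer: 20460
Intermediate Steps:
R(F) = 15 (R(F) = 3*5 = 15)
(-31*(-44))*R(5) = -31*(-44)*15 = 1364*15 = 20460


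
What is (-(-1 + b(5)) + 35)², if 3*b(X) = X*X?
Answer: 6889/9 ≈ 765.44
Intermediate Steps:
b(X) = X²/3 (b(X) = (X*X)/3 = X²/3)
(-(-1 + b(5)) + 35)² = (-(-1 + (⅓)*5²) + 35)² = (-(-1 + (⅓)*25) + 35)² = (-(-1 + 25/3) + 35)² = (-1*22/3 + 35)² = (-22/3 + 35)² = (83/3)² = 6889/9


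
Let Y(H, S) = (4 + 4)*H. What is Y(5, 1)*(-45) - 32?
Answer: -1832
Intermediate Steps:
Y(H, S) = 8*H
Y(5, 1)*(-45) - 32 = (8*5)*(-45) - 32 = 40*(-45) - 32 = -1800 - 32 = -1832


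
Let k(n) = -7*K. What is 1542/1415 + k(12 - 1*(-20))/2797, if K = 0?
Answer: 1542/1415 ≈ 1.0898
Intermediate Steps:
k(n) = 0 (k(n) = -7*0 = 0)
1542/1415 + k(12 - 1*(-20))/2797 = 1542/1415 + 0/2797 = 1542*(1/1415) + 0*(1/2797) = 1542/1415 + 0 = 1542/1415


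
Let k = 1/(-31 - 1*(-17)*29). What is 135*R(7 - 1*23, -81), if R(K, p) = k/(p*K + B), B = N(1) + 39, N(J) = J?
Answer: -135/542416 ≈ -0.00024889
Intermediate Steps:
B = 40 (B = 1 + 39 = 40)
k = -1/406 (k = (1/29)/(-31 + 17) = (1/29)/(-14) = -1/14*1/29 = -1/406 ≈ -0.0024631)
R(K, p) = -1/(406*(40 + K*p)) (R(K, p) = -1/(406*(p*K + 40)) = -1/(406*(K*p + 40)) = -1/(406*(40 + K*p)))
135*R(7 - 1*23, -81) = 135*(-1/(16240 + 406*(7 - 1*23)*(-81))) = 135*(-1/(16240 + 406*(7 - 23)*(-81))) = 135*(-1/(16240 + 406*(-16)*(-81))) = 135*(-1/(16240 + 526176)) = 135*(-1/542416) = -135/542416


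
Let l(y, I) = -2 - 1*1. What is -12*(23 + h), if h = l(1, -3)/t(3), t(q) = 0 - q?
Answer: -288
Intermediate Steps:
l(y, I) = -3 (l(y, I) = -2 - 1 = -3)
t(q) = -q
h = 1 (h = -3/((-1*3)) = -3/(-3) = -3*(-⅓) = 1)
-12*(23 + h) = -12*(23 + 1) = -12*24 = -288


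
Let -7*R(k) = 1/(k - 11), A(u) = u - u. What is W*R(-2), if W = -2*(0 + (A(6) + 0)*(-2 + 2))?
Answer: 0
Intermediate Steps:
A(u) = 0
R(k) = -1/(7*(-11 + k)) (R(k) = -1/(7*(k - 11)) = -1/(7*(-11 + k)))
W = 0 (W = -2*(0 + (0 + 0)*(-2 + 2)) = -2*(0 + 0*0) = -2*(0 + 0) = -2*0 = 0)
W*R(-2) = 0*(-1/(-77 + 7*(-2))) = 0*(-1/(-77 - 14)) = 0*(-1/(-91)) = 0*(-1*(-1/91)) = 0*(1/91) = 0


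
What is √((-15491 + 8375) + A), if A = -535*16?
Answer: 2*I*√3919 ≈ 125.2*I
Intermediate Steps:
A = -8560
√((-15491 + 8375) + A) = √((-15491 + 8375) - 8560) = √(-7116 - 8560) = √(-15676) = 2*I*√3919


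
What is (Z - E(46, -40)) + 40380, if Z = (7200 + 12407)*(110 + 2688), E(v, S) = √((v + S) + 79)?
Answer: 54900766 - √85 ≈ 5.4901e+7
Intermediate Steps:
E(v, S) = √(79 + S + v) (E(v, S) = √((S + v) + 79) = √(79 + S + v))
Z = 54860386 (Z = 19607*2798 = 54860386)
(Z - E(46, -40)) + 40380 = (54860386 - √(79 - 40 + 46)) + 40380 = (54860386 - √85) + 40380 = 54900766 - √85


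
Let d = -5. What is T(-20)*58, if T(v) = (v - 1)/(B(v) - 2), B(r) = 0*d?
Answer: 609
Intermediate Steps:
B(r) = 0 (B(r) = 0*(-5) = 0)
T(v) = 1/2 - v/2 (T(v) = (v - 1)/(0 - 2) = (-1 + v)/(-2) = (-1 + v)*(-1/2) = 1/2 - v/2)
T(-20)*58 = (1/2 - 1/2*(-20))*58 = (1/2 + 10)*58 = (21/2)*58 = 609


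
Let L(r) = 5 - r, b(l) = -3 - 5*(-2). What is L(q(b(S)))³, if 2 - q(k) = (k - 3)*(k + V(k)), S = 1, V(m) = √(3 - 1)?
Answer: 32767 + 11660*√2 ≈ 49257.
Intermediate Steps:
V(m) = √2
b(l) = 7 (b(l) = -3 + 10 = 7)
q(k) = 2 - (-3 + k)*(k + √2) (q(k) = 2 - (k - 3)*(k + √2) = 2 - (-3 + k)*(k + √2))
L(q(b(S)))³ = (5 - (2 - 1*7² + 3*7 + 3*√2 - 1*7*√2))³ = (5 - (2 - 1*49 + 21 + 3*√2 - 7*√2))³ = (5 - (2 - 49 + 21 + 3*√2 - 7*√2))³ = (5 - (-26 - 4*√2))³ = (5 + (26 + 4*√2))³ = (31 + 4*√2)³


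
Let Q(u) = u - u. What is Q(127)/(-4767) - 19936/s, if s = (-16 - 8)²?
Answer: -623/18 ≈ -34.611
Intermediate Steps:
Q(u) = 0
s = 576 (s = (-24)² = 576)
Q(127)/(-4767) - 19936/s = 0/(-4767) - 19936/576 = 0*(-1/4767) - 19936*1/576 = 0 - 623/18 = -623/18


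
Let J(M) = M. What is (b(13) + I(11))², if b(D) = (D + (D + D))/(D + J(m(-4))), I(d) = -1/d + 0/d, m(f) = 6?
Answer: 168100/43681 ≈ 3.8484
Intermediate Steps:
I(d) = -1/d (I(d) = -1/d + 0 = -1/d)
b(D) = 3*D/(6 + D) (b(D) = (D + (D + D))/(D + 6) = (D + 2*D)/(6 + D) = (3*D)/(6 + D) = 3*D/(6 + D))
(b(13) + I(11))² = (3*13/(6 + 13) - 1/11)² = (3*13/19 - 1*1/11)² = (3*13*(1/19) - 1/11)² = (39/19 - 1/11)² = (410/209)² = 168100/43681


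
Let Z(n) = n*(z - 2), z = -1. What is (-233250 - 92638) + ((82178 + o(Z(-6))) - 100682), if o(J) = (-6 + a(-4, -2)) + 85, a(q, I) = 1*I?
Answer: -344315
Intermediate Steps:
a(q, I) = I
Z(n) = -3*n (Z(n) = n*(-1 - 2) = n*(-3) = -3*n)
o(J) = 77 (o(J) = (-6 - 2) + 85 = -8 + 85 = 77)
(-233250 - 92638) + ((82178 + o(Z(-6))) - 100682) = (-233250 - 92638) + ((82178 + 77) - 100682) = -325888 + (82255 - 100682) = -325888 - 18427 = -344315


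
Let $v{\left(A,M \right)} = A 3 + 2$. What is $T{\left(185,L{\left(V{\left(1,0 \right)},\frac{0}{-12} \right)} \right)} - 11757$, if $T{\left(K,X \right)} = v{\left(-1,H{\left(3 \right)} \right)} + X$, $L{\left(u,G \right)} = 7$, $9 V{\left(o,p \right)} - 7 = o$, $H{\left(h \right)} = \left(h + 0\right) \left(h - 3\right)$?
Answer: $-11751$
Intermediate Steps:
$H{\left(h \right)} = h \left(-3 + h\right)$
$v{\left(A,M \right)} = 2 + 3 A$ ($v{\left(A,M \right)} = 3 A + 2 = 2 + 3 A$)
$V{\left(o,p \right)} = \frac{7}{9} + \frac{o}{9}$
$T{\left(K,X \right)} = -1 + X$ ($T{\left(K,X \right)} = \left(2 + 3 \left(-1\right)\right) + X = \left(2 - 3\right) + X = -1 + X$)
$T{\left(185,L{\left(V{\left(1,0 \right)},\frac{0}{-12} \right)} \right)} - 11757 = \left(-1 + 7\right) - 11757 = 6 - 11757 = -11751$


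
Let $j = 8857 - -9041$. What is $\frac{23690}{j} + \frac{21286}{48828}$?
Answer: $\frac{128142679}{72826962} \approx 1.7596$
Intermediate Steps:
$j = 17898$ ($j = 8857 + 9041 = 17898$)
$\frac{23690}{j} + \frac{21286}{48828} = \frac{23690}{17898} + \frac{21286}{48828} = 23690 \cdot \frac{1}{17898} + 21286 \cdot \frac{1}{48828} = \frac{11845}{8949} + \frac{10643}{24414} = \frac{128142679}{72826962}$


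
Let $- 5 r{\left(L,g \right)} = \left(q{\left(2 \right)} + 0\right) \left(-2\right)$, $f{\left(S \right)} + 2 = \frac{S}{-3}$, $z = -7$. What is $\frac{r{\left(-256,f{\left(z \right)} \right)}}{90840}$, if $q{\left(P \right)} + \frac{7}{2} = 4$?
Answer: $\frac{1}{454200} \approx 2.2017 \cdot 10^{-6}$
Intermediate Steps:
$q{\left(P \right)} = \frac{1}{2}$ ($q{\left(P \right)} = - \frac{7}{2} + 4 = \frac{1}{2}$)
$f{\left(S \right)} = -2 - \frac{S}{3}$ ($f{\left(S \right)} = -2 + \frac{S}{-3} = -2 + S \left(- \frac{1}{3}\right) = -2 - \frac{S}{3}$)
$r{\left(L,g \right)} = \frac{1}{5}$ ($r{\left(L,g \right)} = - \frac{\left(\frac{1}{2} + 0\right) \left(-2\right)}{5} = - \frac{\frac{1}{2} \left(-2\right)}{5} = \left(- \frac{1}{5}\right) \left(-1\right) = \frac{1}{5}$)
$\frac{r{\left(-256,f{\left(z \right)} \right)}}{90840} = \frac{1}{5 \cdot 90840} = \frac{1}{5} \cdot \frac{1}{90840} = \frac{1}{454200}$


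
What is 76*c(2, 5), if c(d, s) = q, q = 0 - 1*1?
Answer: -76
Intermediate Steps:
q = -1 (q = 0 - 1 = -1)
c(d, s) = -1
76*c(2, 5) = 76*(-1) = -76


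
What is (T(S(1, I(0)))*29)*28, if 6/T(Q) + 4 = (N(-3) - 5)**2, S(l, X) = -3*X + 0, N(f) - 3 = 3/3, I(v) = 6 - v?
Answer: -1624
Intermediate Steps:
N(f) = 4 (N(f) = 3 + 3/3 = 3 + 3*(1/3) = 3 + 1 = 4)
S(l, X) = -3*X
T(Q) = -2 (T(Q) = 6/(-4 + (4 - 5)**2) = 6/(-4 + (-1)**2) = 6/(-4 + 1) = 6/(-3) = 6*(-1/3) = -2)
(T(S(1, I(0)))*29)*28 = -2*29*28 = -58*28 = -1624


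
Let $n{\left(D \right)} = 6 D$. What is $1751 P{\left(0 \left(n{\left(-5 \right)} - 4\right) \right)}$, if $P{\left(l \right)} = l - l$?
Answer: $0$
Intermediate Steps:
$P{\left(l \right)} = 0$
$1751 P{\left(0 \left(n{\left(-5 \right)} - 4\right) \right)} = 1751 \cdot 0 = 0$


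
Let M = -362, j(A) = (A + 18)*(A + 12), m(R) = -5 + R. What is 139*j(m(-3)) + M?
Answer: 5198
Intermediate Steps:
j(A) = (12 + A)*(18 + A) (j(A) = (18 + A)*(12 + A) = (12 + A)*(18 + A))
139*j(m(-3)) + M = 139*(216 + (-5 - 3)² + 30*(-5 - 3)) - 362 = 139*(216 + (-8)² + 30*(-8)) - 362 = 139*(216 + 64 - 240) - 362 = 139*40 - 362 = 5560 - 362 = 5198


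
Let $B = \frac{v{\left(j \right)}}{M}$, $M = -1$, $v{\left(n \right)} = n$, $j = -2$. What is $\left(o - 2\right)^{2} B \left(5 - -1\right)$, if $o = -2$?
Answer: $192$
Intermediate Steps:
$B = 2$ ($B = - \frac{2}{-1} = \left(-2\right) \left(-1\right) = 2$)
$\left(o - 2\right)^{2} B \left(5 - -1\right) = \left(-2 - 2\right)^{2} \cdot 2 \left(5 - -1\right) = \left(-4\right)^{2} \cdot 2 \left(5 + 1\right) = 16 \cdot 2 \cdot 6 = 32 \cdot 6 = 192$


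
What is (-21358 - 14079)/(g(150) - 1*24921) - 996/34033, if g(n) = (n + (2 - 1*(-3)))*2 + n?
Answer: 1181664265/832481213 ≈ 1.4194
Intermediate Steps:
g(n) = 10 + 3*n (g(n) = (n + (2 + 3))*2 + n = (n + 5)*2 + n = (5 + n)*2 + n = (10 + 2*n) + n = 10 + 3*n)
(-21358 - 14079)/(g(150) - 1*24921) - 996/34033 = (-21358 - 14079)/((10 + 3*150) - 1*24921) - 996/34033 = -35437/((10 + 450) - 24921) - 996*1/34033 = -35437/(460 - 24921) - 996/34033 = -35437/(-24461) - 996/34033 = -35437*(-1/24461) - 996/34033 = 35437/24461 - 996/34033 = 1181664265/832481213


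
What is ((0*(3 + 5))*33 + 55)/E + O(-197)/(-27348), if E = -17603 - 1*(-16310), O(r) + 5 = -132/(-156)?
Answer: -3247333/76615422 ≈ -0.042385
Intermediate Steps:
O(r) = -54/13 (O(r) = -5 - 132/(-156) = -5 - 132*(-1/156) = -5 + 11/13 = -54/13)
E = -1293 (E = -17603 + 16310 = -1293)
((0*(3 + 5))*33 + 55)/E + O(-197)/(-27348) = ((0*(3 + 5))*33 + 55)/(-1293) - 54/13/(-27348) = ((0*8)*33 + 55)*(-1/1293) - 54/13*(-1/27348) = (0*33 + 55)*(-1/1293) + 9/59254 = (0 + 55)*(-1/1293) + 9/59254 = 55*(-1/1293) + 9/59254 = -55/1293 + 9/59254 = -3247333/76615422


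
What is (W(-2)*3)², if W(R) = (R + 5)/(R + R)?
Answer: 81/16 ≈ 5.0625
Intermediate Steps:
W(R) = (5 + R)/(2*R) (W(R) = (5 + R)/((2*R)) = (5 + R)*(1/(2*R)) = (5 + R)/(2*R))
(W(-2)*3)² = (((½)*(5 - 2)/(-2))*3)² = (((½)*(-½)*3)*3)² = (-¾*3)² = (-9/4)² = 81/16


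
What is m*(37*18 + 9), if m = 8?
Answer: 5400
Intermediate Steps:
m*(37*18 + 9) = 8*(37*18 + 9) = 8*(666 + 9) = 8*675 = 5400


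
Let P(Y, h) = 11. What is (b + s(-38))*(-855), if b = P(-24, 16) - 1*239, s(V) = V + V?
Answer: 259920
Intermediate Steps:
s(V) = 2*V
b = -228 (b = 11 - 1*239 = 11 - 239 = -228)
(b + s(-38))*(-855) = (-228 + 2*(-38))*(-855) = (-228 - 76)*(-855) = -304*(-855) = 259920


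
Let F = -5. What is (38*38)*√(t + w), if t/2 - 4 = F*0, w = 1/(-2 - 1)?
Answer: 1444*√69/3 ≈ 3998.3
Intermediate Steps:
w = -⅓ (w = 1/(-3) = -⅓ ≈ -0.33333)
t = 8 (t = 8 + 2*(-5*0) = 8 + 2*0 = 8 + 0 = 8)
(38*38)*√(t + w) = (38*38)*√(8 - ⅓) = 1444*√(23/3) = 1444*(√69/3) = 1444*√69/3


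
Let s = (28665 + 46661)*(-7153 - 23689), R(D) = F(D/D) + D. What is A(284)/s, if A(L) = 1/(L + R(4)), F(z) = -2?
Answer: -1/664436484712 ≈ -1.5050e-12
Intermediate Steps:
R(D) = -2 + D
s = -2323204492 (s = 75326*(-30842) = -2323204492)
A(L) = 1/(2 + L) (A(L) = 1/(L + (-2 + 4)) = 1/(L + 2) = 1/(2 + L))
A(284)/s = 1/((2 + 284)*(-2323204492)) = -1/2323204492/286 = (1/286)*(-1/2323204492) = -1/664436484712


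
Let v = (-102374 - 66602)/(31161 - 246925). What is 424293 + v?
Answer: 22886830957/53941 ≈ 4.2429e+5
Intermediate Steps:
v = 42244/53941 (v = -168976/(-215764) = -168976*(-1/215764) = 42244/53941 ≈ 0.78315)
424293 + v = 424293 + 42244/53941 = 22886830957/53941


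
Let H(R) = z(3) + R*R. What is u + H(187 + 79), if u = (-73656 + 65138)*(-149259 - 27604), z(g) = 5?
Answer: 1506589795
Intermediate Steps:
H(R) = 5 + R**2 (H(R) = 5 + R*R = 5 + R**2)
u = 1506519034 (u = -8518*(-176863) = 1506519034)
u + H(187 + 79) = 1506519034 + (5 + (187 + 79)**2) = 1506519034 + (5 + 266**2) = 1506519034 + (5 + 70756) = 1506519034 + 70761 = 1506589795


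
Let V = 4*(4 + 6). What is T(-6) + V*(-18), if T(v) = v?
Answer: -726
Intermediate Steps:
V = 40 (V = 4*10 = 40)
T(-6) + V*(-18) = -6 + 40*(-18) = -6 - 720 = -726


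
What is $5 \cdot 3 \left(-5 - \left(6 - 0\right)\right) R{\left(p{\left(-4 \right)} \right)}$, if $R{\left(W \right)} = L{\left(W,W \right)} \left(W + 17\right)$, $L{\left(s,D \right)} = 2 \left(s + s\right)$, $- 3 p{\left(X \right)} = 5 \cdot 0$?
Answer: $0$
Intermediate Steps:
$p{\left(X \right)} = 0$ ($p{\left(X \right)} = - \frac{5 \cdot 0}{3} = \left(- \frac{1}{3}\right) 0 = 0$)
$L{\left(s,D \right)} = 4 s$ ($L{\left(s,D \right)} = 2 \cdot 2 s = 4 s$)
$R{\left(W \right)} = 4 W \left(17 + W\right)$ ($R{\left(W \right)} = 4 W \left(W + 17\right) = 4 W \left(17 + W\right)$)
$5 \cdot 3 \left(-5 - \left(6 - 0\right)\right) R{\left(p{\left(-4 \right)} \right)} = 5 \cdot 3 \left(-5 - \left(6 - 0\right)\right) 4 \cdot 0 \left(17 + 0\right) = 15 \left(-5 - \left(6 + 0\right)\right) 4 \cdot 0 \cdot 17 = 15 \left(-5 - 6\right) 0 = 15 \left(-11\right) 0 = \left(-165\right) 0 = 0$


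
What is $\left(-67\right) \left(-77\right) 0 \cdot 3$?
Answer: $0$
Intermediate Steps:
$\left(-67\right) \left(-77\right) 0 \cdot 3 = 5159 \cdot 0 = 0$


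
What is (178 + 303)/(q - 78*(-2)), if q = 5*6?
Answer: 481/186 ≈ 2.5860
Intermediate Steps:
q = 30
(178 + 303)/(q - 78*(-2)) = (178 + 303)/(30 - 78*(-2)) = 481/(30 - 1*(-156)) = 481/(30 + 156) = 481/186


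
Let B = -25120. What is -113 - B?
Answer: 25007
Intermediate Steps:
-113 - B = -113 - 1*(-25120) = -113 + 25120 = 25007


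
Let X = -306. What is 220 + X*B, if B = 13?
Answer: -3758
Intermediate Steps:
220 + X*B = 220 - 306*13 = 220 - 3978 = -3758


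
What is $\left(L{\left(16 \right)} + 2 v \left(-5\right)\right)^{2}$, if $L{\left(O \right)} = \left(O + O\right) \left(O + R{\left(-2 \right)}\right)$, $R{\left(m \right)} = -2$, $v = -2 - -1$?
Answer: $209764$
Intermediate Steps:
$v = -1$ ($v = -2 + 1 = -1$)
$L{\left(O \right)} = 2 O \left(-2 + O\right)$ ($L{\left(O \right)} = \left(O + O\right) \left(O - 2\right) = 2 O \left(-2 + O\right)$)
$\left(L{\left(16 \right)} + 2 v \left(-5\right)\right)^{2} = \left(2 \cdot 16 \left(-2 + 16\right) + 2 \left(-1\right) \left(-5\right)\right)^{2} = \left(2 \cdot 16 \cdot 14 - -10\right)^{2} = \left(448 + 10\right)^{2} = 458^{2} = 209764$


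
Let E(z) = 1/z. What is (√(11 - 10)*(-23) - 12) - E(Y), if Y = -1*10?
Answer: -349/10 ≈ -34.900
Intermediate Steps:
Y = -10
(√(11 - 10)*(-23) - 12) - E(Y) = (√(11 - 10)*(-23) - 12) - 1/(-10) = (√1*(-23) - 12) - 1*(-⅒) = (1*(-23) - 12) + ⅒ = (-23 - 12) + ⅒ = -35 + ⅒ = -349/10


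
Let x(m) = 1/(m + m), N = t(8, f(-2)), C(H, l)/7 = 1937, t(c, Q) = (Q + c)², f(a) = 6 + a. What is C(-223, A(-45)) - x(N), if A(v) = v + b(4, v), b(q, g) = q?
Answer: 3904991/288 ≈ 13559.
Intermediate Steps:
A(v) = 4 + v (A(v) = v + 4 = 4 + v)
C(H, l) = 13559 (C(H, l) = 7*1937 = 13559)
N = 144 (N = ((6 - 2) + 8)² = (4 + 8)² = 12² = 144)
x(m) = 1/(2*m)
C(-223, A(-45)) - x(N) = 13559 - 1/(2*144) = 13559 - 1*1/288 = 13559 - 1/288 = 3904991/288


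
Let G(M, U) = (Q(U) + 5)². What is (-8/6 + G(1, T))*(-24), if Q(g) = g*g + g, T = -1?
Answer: -568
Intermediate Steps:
Q(g) = g + g² (Q(g) = g² + g = g + g²)
G(M, U) = (5 + U*(1 + U))² (G(M, U) = (U*(1 + U) + 5)² = (5 + U*(1 + U))²)
(-8/6 + G(1, T))*(-24) = (-8/6 + (5 - (1 - 1))²)*(-24) = (-8*⅙ + (5 - 1*0)²)*(-24) = (-4/3 + (5 + 0)²)*(-24) = (-4/3 + 5²)*(-24) = (-4/3 + 25)*(-24) = (71/3)*(-24) = -568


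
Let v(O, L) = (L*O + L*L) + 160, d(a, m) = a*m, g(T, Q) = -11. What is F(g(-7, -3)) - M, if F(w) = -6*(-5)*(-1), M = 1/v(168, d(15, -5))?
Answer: -204449/6815 ≈ -30.000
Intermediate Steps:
v(O, L) = 160 + L² + L*O (v(O, L) = (L*O + L²) + 160 = (L² + L*O) + 160 = 160 + L² + L*O)
M = -1/6815 (M = 1/(160 + (15*(-5))² + (15*(-5))*168) = 1/(160 + (-75)² - 75*168) = 1/(160 + 5625 - 12600) = 1/(-6815) = -1/6815 ≈ -0.00014674)
F(w) = -30 (F(w) = 30*(-1) = -30)
F(g(-7, -3)) - M = -30 - 1*(-1/6815) = -30 + 1/6815 = -204449/6815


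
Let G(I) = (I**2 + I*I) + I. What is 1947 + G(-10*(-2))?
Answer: 2767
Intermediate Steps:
G(I) = I + 2*I**2 (G(I) = (I**2 + I**2) + I = 2*I**2 + I = I + 2*I**2)
1947 + G(-10*(-2)) = 1947 + (-10*(-2))*(1 + 2*(-10*(-2))) = 1947 + 20*(1 + 2*20) = 1947 + 20*(1 + 40) = 1947 + 20*41 = 1947 + 820 = 2767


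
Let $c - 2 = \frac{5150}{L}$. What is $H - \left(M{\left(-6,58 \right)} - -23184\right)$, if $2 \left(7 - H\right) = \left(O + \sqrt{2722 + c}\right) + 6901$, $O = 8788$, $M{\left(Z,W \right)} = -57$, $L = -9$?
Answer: $- \frac{61929}{2} - \frac{\sqrt{19366}}{6} \approx -30988.0$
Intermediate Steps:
$c = - \frac{5132}{9}$ ($c = 2 + \frac{5150}{-9} = 2 + 5150 \left(- \frac{1}{9}\right) = 2 - \frac{5150}{9} = - \frac{5132}{9} \approx -570.22$)
$H = - \frac{15675}{2} - \frac{\sqrt{19366}}{6}$ ($H = 7 - \frac{\left(8788 + \sqrt{2722 - \frac{5132}{9}}\right) + 6901}{2} = 7 - \frac{\left(8788 + \sqrt{\frac{19366}{9}}\right) + 6901}{2} = 7 - \frac{\left(8788 + \frac{\sqrt{19366}}{3}\right) + 6901}{2} = 7 - \frac{15689 + \frac{\sqrt{19366}}{3}}{2} = 7 - \left(\frac{15689}{2} + \frac{\sqrt{19366}}{6}\right) = - \frac{15675}{2} - \frac{\sqrt{19366}}{6} \approx -7860.7$)
$H - \left(M{\left(-6,58 \right)} - -23184\right) = \left(- \frac{15675}{2} - \frac{\sqrt{19366}}{6}\right) - \left(-57 - -23184\right) = \left(- \frac{15675}{2} - \frac{\sqrt{19366}}{6}\right) - \left(-57 + 23184\right) = \left(- \frac{15675}{2} - \frac{\sqrt{19366}}{6}\right) - 23127 = - \frac{61929}{2} - \frac{\sqrt{19366}}{6}$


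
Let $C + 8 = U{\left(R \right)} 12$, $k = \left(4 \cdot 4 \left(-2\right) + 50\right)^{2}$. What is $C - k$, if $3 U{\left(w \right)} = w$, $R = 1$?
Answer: $-328$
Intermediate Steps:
$U{\left(w \right)} = \frac{w}{3}$
$k = 324$ ($k = \left(16 \left(-2\right) + 50\right)^{2} = \left(-32 + 50\right)^{2} = 18^{2} = 324$)
$C = -4$ ($C = -8 + \frac{1}{3} \cdot 1 \cdot 12 = -8 + \frac{1}{3} \cdot 12 = -8 + 4 = -4$)
$C - k = -4 - 324 = -328$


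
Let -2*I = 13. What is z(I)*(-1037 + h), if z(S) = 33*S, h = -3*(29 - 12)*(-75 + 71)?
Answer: 357357/2 ≈ 1.7868e+5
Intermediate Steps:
I = -13/2 (I = -1/2*13 = -13/2 ≈ -6.5000)
h = 204 (h = -51*(-4) = -3*(-68) = 204)
z(I)*(-1037 + h) = (33*(-13/2))*(-1037 + 204) = -429/2*(-833) = 357357/2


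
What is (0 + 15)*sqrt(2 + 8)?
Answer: 15*sqrt(10) ≈ 47.434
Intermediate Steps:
(0 + 15)*sqrt(2 + 8) = 15*sqrt(10)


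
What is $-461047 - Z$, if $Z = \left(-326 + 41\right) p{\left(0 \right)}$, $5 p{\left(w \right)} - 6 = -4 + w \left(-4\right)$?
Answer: $-460933$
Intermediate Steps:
$p{\left(w \right)} = \frac{2}{5} - \frac{4 w}{5}$ ($p{\left(w \right)} = \frac{6}{5} + \frac{-4 + w \left(-4\right)}{5} = \frac{6}{5} + \frac{-4 - 4 w}{5} = \frac{6}{5} - \left(\frac{4}{5} + \frac{4 w}{5}\right) = \frac{2}{5} - \frac{4 w}{5}$)
$Z = -114$ ($Z = \left(-326 + 41\right) \left(\frac{2}{5} - 0\right) = - 285 \left(\frac{2}{5} + 0\right) = \left(-285\right) \frac{2}{5} = -114$)
$-461047 - Z = -461047 - -114 = -461047 + 114 = -460933$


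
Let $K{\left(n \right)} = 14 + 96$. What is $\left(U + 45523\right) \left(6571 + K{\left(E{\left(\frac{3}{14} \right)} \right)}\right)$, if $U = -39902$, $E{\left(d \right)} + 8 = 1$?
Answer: $37553901$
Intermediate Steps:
$E{\left(d \right)} = -7$ ($E{\left(d \right)} = -8 + 1 = -7$)
$K{\left(n \right)} = 110$
$\left(U + 45523\right) \left(6571 + K{\left(E{\left(\frac{3}{14} \right)} \right)}\right) = \left(-39902 + 45523\right) \left(6571 + 110\right) = 5621 \cdot 6681 = 37553901$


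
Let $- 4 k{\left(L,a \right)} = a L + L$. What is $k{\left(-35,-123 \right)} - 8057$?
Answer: $- \frac{18249}{2} \approx -9124.5$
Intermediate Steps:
$k{\left(L,a \right)} = - \frac{L}{4} - \frac{L a}{4}$ ($k{\left(L,a \right)} = - \frac{a L + L}{4} = - \frac{L a + L}{4} = - \frac{L + L a}{4} = - \frac{L}{4} - \frac{L a}{4}$)
$k{\left(-35,-123 \right)} - 8057 = \left(- \frac{1}{4}\right) \left(-35\right) \left(1 - 123\right) - 8057 = \left(- \frac{1}{4}\right) \left(-35\right) \left(-122\right) - 8057 = - \frac{2135}{2} - 8057 = - \frac{18249}{2}$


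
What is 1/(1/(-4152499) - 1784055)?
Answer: -4152499/7408286603446 ≈ -5.6052e-7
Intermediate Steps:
1/(1/(-4152499) - 1784055) = 1/(-1/4152499 - 1784055) = 1/(-7408286603446/4152499) = -4152499/7408286603446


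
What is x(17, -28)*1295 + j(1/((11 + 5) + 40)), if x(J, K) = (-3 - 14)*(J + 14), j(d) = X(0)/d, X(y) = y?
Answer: -682465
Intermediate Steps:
j(d) = 0 (j(d) = 0/d = 0)
x(J, K) = -238 - 17*J (x(J, K) = -17*(14 + J) = -238 - 17*J)
x(17, -28)*1295 + j(1/((11 + 5) + 40)) = (-238 - 17*17)*1295 + 0 = (-238 - 289)*1295 + 0 = -527*1295 + 0 = -682465 + 0 = -682465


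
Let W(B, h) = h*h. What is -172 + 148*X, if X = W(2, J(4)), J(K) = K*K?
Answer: 37716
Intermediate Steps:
J(K) = K²
W(B, h) = h²
X = 256 (X = (4²)² = 16² = 256)
-172 + 148*X = -172 + 148*256 = -172 + 37888 = 37716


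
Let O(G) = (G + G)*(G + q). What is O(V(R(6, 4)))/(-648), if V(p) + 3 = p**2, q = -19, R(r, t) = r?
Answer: -77/54 ≈ -1.4259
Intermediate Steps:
V(p) = -3 + p**2
O(G) = 2*G*(-19 + G) (O(G) = (G + G)*(G - 19) = (2*G)*(-19 + G) = 2*G*(-19 + G))
O(V(R(6, 4)))/(-648) = (2*(-3 + 6**2)*(-19 + (-3 + 6**2)))/(-648) = (2*(-3 + 36)*(-19 + (-3 + 36)))*(-1/648) = (2*33*(-19 + 33))*(-1/648) = (2*33*14)*(-1/648) = 924*(-1/648) = -77/54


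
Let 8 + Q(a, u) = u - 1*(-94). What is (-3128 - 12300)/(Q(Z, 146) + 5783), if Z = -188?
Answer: -15428/6015 ≈ -2.5649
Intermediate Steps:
Q(a, u) = 86 + u (Q(a, u) = -8 + (u - 1*(-94)) = -8 + (u + 94) = -8 + (94 + u) = 86 + u)
(-3128 - 12300)/(Q(Z, 146) + 5783) = (-3128 - 12300)/((86 + 146) + 5783) = -15428/(232 + 5783) = -15428/6015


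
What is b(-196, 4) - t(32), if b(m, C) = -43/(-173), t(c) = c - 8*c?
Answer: 38795/173 ≈ 224.25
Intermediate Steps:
t(c) = -7*c
b(m, C) = 43/173 (b(m, C) = -43*(-1/173) = 43/173)
b(-196, 4) - t(32) = 43/173 - (-7)*32 = 43/173 - 1*(-224) = 43/173 + 224 = 38795/173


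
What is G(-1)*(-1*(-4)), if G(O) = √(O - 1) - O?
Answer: 4 + 4*I*√2 ≈ 4.0 + 5.6569*I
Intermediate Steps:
G(O) = √(-1 + O) - O
G(-1)*(-1*(-4)) = (√(-1 - 1) - 1*(-1))*(-1*(-4)) = (√(-2) + 1)*4 = (I*√2 + 1)*4 = (1 + I*√2)*4 = 4 + 4*I*√2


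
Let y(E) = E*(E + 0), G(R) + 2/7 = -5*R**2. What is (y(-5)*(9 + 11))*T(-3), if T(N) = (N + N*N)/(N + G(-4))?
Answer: -21000/583 ≈ -36.021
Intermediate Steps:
G(R) = -2/7 - 5*R**2
y(E) = E**2 (y(E) = E*E = E**2)
T(N) = (N + N**2)/(-562/7 + N) (T(N) = (N + N*N)/(N + (-2/7 - 5*(-4)**2)) = (N + N**2)/(N + (-2/7 - 5*16)) = (N + N**2)/(N + (-2/7 - 80)) = (N + N**2)/(N - 562/7) = (N + N**2)/(-562/7 + N))
(y(-5)*(9 + 11))*T(-3) = ((-5)**2*(9 + 11))*(7*(-3)*(1 - 3)/(-562 + 7*(-3))) = (25*20)*(7*(-3)*(-2)/(-562 - 21)) = 500*(7*(-3)*(-2)/(-583)) = 500*(7*(-3)*(-1/583)*(-2)) = 500*(-42/583) = -21000/583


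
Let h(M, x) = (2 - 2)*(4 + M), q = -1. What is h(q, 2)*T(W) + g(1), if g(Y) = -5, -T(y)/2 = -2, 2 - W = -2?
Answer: -5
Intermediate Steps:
W = 4 (W = 2 - 1*(-2) = 2 + 2 = 4)
T(y) = 4 (T(y) = -2*(-2) = 4)
h(M, x) = 0 (h(M, x) = 0*(4 + M) = 0)
h(q, 2)*T(W) + g(1) = 0*4 - 5 = 0 - 5 = -5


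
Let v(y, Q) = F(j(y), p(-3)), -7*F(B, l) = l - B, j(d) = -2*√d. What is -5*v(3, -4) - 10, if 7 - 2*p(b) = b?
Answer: -45/7 + 10*√3/7 ≈ -3.9542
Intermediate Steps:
p(b) = 7/2 - b/2
F(B, l) = -l/7 + B/7 (F(B, l) = -(l - B)/7 = -l/7 + B/7)
v(y, Q) = -5/7 - 2*√y/7 (v(y, Q) = -(7/2 - ½*(-3))/7 + (-2*√y)/7 = -(7/2 + 3/2)/7 - 2*√y/7 = -⅐*5 - 2*√y/7 = -5/7 - 2*√y/7)
-5*v(3, -4) - 10 = -5*(-5/7 - 2*√3/7) - 10 = (25/7 + 10*√3/7) - 10 = -45/7 + 10*√3/7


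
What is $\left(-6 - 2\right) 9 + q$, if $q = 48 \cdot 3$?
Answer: $72$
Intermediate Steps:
$q = 144$
$\left(-6 - 2\right) 9 + q = \left(-6 - 2\right) 9 + 144 = \left(-8\right) 9 + 144 = -72 + 144 = 72$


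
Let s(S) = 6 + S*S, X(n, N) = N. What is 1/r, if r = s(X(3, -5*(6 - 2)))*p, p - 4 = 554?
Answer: 1/226548 ≈ 4.4141e-6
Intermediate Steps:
s(S) = 6 + S²
p = 558 (p = 4 + 554 = 558)
r = 226548 (r = (6 + (-5*(6 - 2))²)*558 = (6 + (-5*4)²)*558 = (6 + (-20)²)*558 = (6 + 400)*558 = 406*558 = 226548)
1/r = 1/226548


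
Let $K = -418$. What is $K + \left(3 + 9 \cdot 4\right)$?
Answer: $-379$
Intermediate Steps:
$K + \left(3 + 9 \cdot 4\right) = -418 + \left(3 + 9 \cdot 4\right) = -418 + \left(3 + 36\right) = -418 + 39 = -379$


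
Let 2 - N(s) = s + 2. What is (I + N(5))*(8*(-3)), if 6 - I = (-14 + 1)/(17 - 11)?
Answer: -76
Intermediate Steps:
N(s) = -s (N(s) = 2 - (s + 2) = 2 - (2 + s) = 2 + (-2 - s) = -s)
I = 49/6 (I = 6 - (-14 + 1)/(17 - 11) = 6 - (-13)/6 = 6 - 1*(-13/6) = 6 + 13/6 = 49/6 ≈ 8.1667)
(I + N(5))*(8*(-3)) = (49/6 - 1*5)*(8*(-3)) = (49/6 - 5)*(-24) = (19/6)*(-24) = -76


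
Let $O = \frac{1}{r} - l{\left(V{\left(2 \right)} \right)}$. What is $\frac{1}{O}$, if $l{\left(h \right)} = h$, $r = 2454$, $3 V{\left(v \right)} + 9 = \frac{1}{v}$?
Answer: $\frac{409}{1159} \approx 0.35289$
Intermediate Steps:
$V{\left(v \right)} = -3 + \frac{1}{3 v}$
$O = \frac{1159}{409}$ ($O = \frac{1}{2454} - \left(-3 + \frac{1}{3 \cdot 2}\right) = \frac{1}{2454} - \left(-3 + \frac{1}{3} \cdot \frac{1}{2}\right) = \frac{1}{2454} - \left(-3 + \frac{1}{6}\right) = \frac{1}{2454} - - \frac{17}{6} = \frac{1}{2454} + \frac{17}{6} = \frac{1159}{409} \approx 2.8337$)
$\frac{1}{O} = \frac{1}{\frac{1159}{409}} = \frac{409}{1159}$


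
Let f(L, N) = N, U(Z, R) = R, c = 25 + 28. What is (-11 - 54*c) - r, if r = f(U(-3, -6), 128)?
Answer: -3001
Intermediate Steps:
c = 53
r = 128
(-11 - 54*c) - r = (-11 - 54*53) - 1*128 = (-11 - 2862) - 128 = -2873 - 128 = -3001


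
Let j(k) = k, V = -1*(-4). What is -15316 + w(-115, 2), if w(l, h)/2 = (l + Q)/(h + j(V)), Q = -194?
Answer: -15419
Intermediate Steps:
V = 4
w(l, h) = 2*(-194 + l)/(4 + h) (w(l, h) = 2*((l - 194)/(h + 4)) = 2*((-194 + l)/(4 + h)) = 2*(-194 + l)/(4 + h))
-15316 + w(-115, 2) = -15316 + 2*(-194 - 115)/(4 + 2) = -15316 + 2*(-309)/6 = -15316 + 2*(⅙)*(-309) = -15316 - 103 = -15419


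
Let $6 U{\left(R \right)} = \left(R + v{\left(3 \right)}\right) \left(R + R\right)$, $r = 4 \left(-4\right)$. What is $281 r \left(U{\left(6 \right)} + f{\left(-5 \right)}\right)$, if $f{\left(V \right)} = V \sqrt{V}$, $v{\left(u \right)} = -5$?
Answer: $-8992 + 22480 i \sqrt{5} \approx -8992.0 + 50267.0 i$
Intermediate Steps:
$r = -16$
$U{\left(R \right)} = \frac{R \left(-5 + R\right)}{3}$ ($U{\left(R \right)} = \frac{\left(R - 5\right) \left(R + R\right)}{6} = \frac{\left(-5 + R\right) 2 R}{6} = \frac{2 R \left(-5 + R\right)}{6} = \frac{R \left(-5 + R\right)}{3}$)
$f{\left(V \right)} = V^{\frac{3}{2}}$
$281 r \left(U{\left(6 \right)} + f{\left(-5 \right)}\right) = 281 \left(- 16 \left(\frac{1}{3} \cdot 6 \left(-5 + 6\right) + \left(-5\right)^{\frac{3}{2}}\right)\right) = 281 \left(- 16 \left(\frac{1}{3} \cdot 6 \cdot 1 - 5 i \sqrt{5}\right)\right) = 281 \left(- 16 \left(2 - 5 i \sqrt{5}\right)\right) = 281 \left(-32 + 80 i \sqrt{5}\right) = -8992 + 22480 i \sqrt{5}$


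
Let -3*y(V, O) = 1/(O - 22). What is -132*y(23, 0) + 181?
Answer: 179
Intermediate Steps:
y(V, O) = -1/(3*(-22 + O)) (y(V, O) = -1/(3*(O - 22)) = -1/(3*(-22 + O)))
-132*y(23, 0) + 181 = -(-132)/(-66 + 3*0) + 181 = -(-132)/(-66 + 0) + 181 = -(-132)/(-66) + 181 = -(-132)*(-1)/66 + 181 = -132*1/66 + 181 = -2 + 181 = 179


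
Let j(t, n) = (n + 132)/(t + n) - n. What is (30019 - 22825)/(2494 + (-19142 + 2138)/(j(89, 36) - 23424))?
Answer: 135225618/46893343 ≈ 2.8837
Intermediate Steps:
j(t, n) = -n + (132 + n)/(n + t) (j(t, n) = (132 + n)/(n + t) - n = -n + (132 + n)/(n + t))
(30019 - 22825)/(2494 + (-19142 + 2138)/(j(89, 36) - 23424)) = (30019 - 22825)/(2494 + (-19142 + 2138)/((132 + 36 - 1*36**2 - 1*36*89)/(36 + 89) - 23424)) = 7194/(2494 - 17004/((132 + 36 - 1*1296 - 3204)/125 - 23424)) = 7194/(2494 - 17004/((132 + 36 - 1296 - 3204)/125 - 23424)) = 7194/(2494 - 17004/((1/125)*(-4332) - 23424)) = 7194/(2494 - 17004/(-4332/125 - 23424)) = 7194/(2494 - 17004/(-2932332/125)) = 7194/(2494 - 17004*(-125/2932332)) = 7194/(2494 + 13625/18797) = 7194/(46893343/18797) = 7194*(18797/46893343) = 135225618/46893343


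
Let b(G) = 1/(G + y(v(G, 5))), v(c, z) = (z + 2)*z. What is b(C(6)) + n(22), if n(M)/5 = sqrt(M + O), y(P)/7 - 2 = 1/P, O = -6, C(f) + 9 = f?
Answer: 1125/56 ≈ 20.089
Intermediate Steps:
C(f) = -9 + f
v(c, z) = z*(2 + z) (v(c, z) = (2 + z)*z = z*(2 + z))
y(P) = 14 + 7/P
b(G) = 1/(71/5 + G) (b(G) = 1/(G + (14 + 7/((5*(2 + 5))))) = 1/(G + (14 + 7/((5*7)))) = 1/(G + (14 + 7/35)) = 1/(G + (14 + 7*(1/35))) = 1/(G + (14 + 1/5)) = 1/(G + 71/5) = 1/(71/5 + G))
n(M) = 5*sqrt(-6 + M) (n(M) = 5*sqrt(M - 6) = 5*sqrt(-6 + M))
b(C(6)) + n(22) = 5/(71 + 5*(-9 + 6)) + 5*sqrt(-6 + 22) = 5/(71 + 5*(-3)) + 5*sqrt(16) = 5/(71 - 15) + 5*4 = 5/56 + 20 = 1125/56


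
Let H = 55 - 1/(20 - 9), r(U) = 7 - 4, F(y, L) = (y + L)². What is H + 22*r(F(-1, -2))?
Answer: 1330/11 ≈ 120.91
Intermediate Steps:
F(y, L) = (L + y)²
r(U) = 3
H = 604/11 (H = 55 - 1/11 = 604/11 ≈ 54.909)
H + 22*r(F(-1, -2)) = 604/11 + 22*3 = 604/11 + 66 = 1330/11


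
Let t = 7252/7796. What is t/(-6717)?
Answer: -1813/13091433 ≈ -0.00013849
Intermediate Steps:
t = 1813/1949 (t = 7252*(1/7796) = 1813/1949 ≈ 0.93022)
t/(-6717) = (1813/1949)/(-6717) = (1813/1949)*(-1/6717) = -1813/13091433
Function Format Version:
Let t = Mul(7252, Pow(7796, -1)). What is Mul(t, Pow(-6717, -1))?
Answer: Rational(-1813, 13091433) ≈ -0.00013849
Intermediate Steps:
t = Rational(1813, 1949) (t = Mul(7252, Rational(1, 7796)) = Rational(1813, 1949) ≈ 0.93022)
Mul(t, Pow(-6717, -1)) = Mul(Rational(1813, 1949), Pow(-6717, -1)) = Mul(Rational(1813, 1949), Rational(-1, 6717)) = Rational(-1813, 13091433)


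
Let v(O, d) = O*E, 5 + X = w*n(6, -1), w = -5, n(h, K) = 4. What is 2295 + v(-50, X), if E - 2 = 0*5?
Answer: 2195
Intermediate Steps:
E = 2 (E = 2 + 0*5 = 2 + 0 = 2)
X = -25 (X = -5 - 5*4 = -5 - 20 = -25)
v(O, d) = 2*O (v(O, d) = O*2 = 2*O)
2295 + v(-50, X) = 2295 + 2*(-50) = 2295 - 100 = 2195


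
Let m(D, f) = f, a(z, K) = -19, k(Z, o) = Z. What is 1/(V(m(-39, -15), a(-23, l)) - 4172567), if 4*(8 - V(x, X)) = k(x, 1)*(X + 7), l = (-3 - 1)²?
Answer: -1/4172604 ≈ -2.3966e-7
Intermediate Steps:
l = 16 (l = (-4)² = 16)
V(x, X) = 8 - x*(7 + X)/4 (V(x, X) = 8 - x*(X + 7)/4 = 8 - x*(7 + X)/4)
1/(V(m(-39, -15), a(-23, l)) - 4172567) = 1/((8 - 7/4*(-15) - ¼*(-19)*(-15)) - 4172567) = 1/((8 + 105/4 - 285/4) - 4172567) = 1/(-37 - 4172567) = 1/(-4172604) = -1/4172604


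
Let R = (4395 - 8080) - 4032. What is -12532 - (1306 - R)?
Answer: -21555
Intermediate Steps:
R = -7717 (R = -3685 - 4032 = -7717)
-12532 - (1306 - R) = -12532 - (1306 - 1*(-7717)) = -12532 - (1306 + 7717) = -12532 - 1*9023 = -12532 - 9023 = -21555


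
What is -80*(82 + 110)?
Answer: -15360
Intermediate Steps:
-80*(82 + 110) = -80*192 = -15360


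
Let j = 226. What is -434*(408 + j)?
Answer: -275156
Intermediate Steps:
-434*(408 + j) = -434*(408 + 226) = -434*634 = -275156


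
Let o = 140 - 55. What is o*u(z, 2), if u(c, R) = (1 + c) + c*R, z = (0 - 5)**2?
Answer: 6460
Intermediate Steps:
z = 25 (z = (-5)**2 = 25)
o = 85
u(c, R) = 1 + c + R*c (u(c, R) = (1 + c) + R*c = 1 + c + R*c)
o*u(z, 2) = 85*(1 + 25 + 2*25) = 85*(1 + 25 + 50) = 85*76 = 6460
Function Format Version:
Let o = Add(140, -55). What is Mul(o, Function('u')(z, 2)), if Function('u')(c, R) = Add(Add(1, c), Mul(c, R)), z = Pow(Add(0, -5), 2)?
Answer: 6460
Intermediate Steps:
z = 25 (z = Pow(-5, 2) = 25)
o = 85
Function('u')(c, R) = Add(1, c, Mul(R, c)) (Function('u')(c, R) = Add(Add(1, c), Mul(R, c)) = Add(1, c, Mul(R, c)))
Mul(o, Function('u')(z, 2)) = Mul(85, Add(1, 25, Mul(2, 25))) = Mul(85, Add(1, 25, 50)) = Mul(85, 76) = 6460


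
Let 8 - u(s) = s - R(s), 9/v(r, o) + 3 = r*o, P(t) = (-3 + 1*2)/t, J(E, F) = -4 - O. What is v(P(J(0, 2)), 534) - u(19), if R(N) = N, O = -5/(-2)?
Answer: -2705/343 ≈ -7.8863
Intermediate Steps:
O = 5/2 (O = -5*(-½) = 5/2 ≈ 2.5000)
J(E, F) = -13/2 (J(E, F) = -4 - 1*5/2 = -4 - 5/2 = -13/2)
P(t) = -1/t (P(t) = (-3 + 2)/t = -1/t)
v(r, o) = 9/(-3 + o*r) (v(r, o) = 9/(-3 + r*o) = 9/(-3 + o*r))
u(s) = 8 (u(s) = 8 - (s - s) = 8 - 1*0 = 8 + 0 = 8)
v(P(J(0, 2)), 534) - u(19) = 9/(-3 + 534*(-1/(-13/2))) - 1*8 = 9/(-3 + 534*(-1*(-2/13))) - 8 = 9/(-3 + 534*(2/13)) - 8 = 9/(-3 + 1068/13) - 8 = 9/(1029/13) - 8 = 9*(13/1029) - 8 = 39/343 - 8 = -2705/343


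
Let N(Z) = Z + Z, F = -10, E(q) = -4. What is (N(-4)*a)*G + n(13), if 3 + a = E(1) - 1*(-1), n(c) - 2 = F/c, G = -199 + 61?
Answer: -86096/13 ≈ -6622.8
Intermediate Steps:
G = -138
N(Z) = 2*Z
n(c) = 2 - 10/c
a = -6 (a = -3 + (-4 - 1*(-1)) = -3 + (-4 + 1) = -3 - 3 = -6)
(N(-4)*a)*G + n(13) = ((2*(-4))*(-6))*(-138) + (2 - 10/13) = -8*(-6)*(-138) + (2 - 10*1/13) = 48*(-138) + (2 - 10/13) = -6624 + 16/13 = -86096/13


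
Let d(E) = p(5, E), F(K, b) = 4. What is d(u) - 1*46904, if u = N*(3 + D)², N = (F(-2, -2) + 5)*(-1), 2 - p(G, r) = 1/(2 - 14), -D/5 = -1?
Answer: -562823/12 ≈ -46902.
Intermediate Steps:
D = 5 (D = -5*(-1) = 5)
p(G, r) = 25/12 (p(G, r) = 2 - 1/(2 - 14) = 2 - 1/(-12) = 2 - 1*(-1/12) = 2 + 1/12 = 25/12)
N = -9 (N = (4 + 5)*(-1) = 9*(-1) = -9)
u = -576 (u = -9*(3 + 5)² = -9*8² = -9*64 = -576)
d(E) = 25/12
d(u) - 1*46904 = 25/12 - 1*46904 = 25/12 - 46904 = -562823/12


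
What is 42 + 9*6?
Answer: 96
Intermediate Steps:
42 + 9*6 = 42 + 54 = 96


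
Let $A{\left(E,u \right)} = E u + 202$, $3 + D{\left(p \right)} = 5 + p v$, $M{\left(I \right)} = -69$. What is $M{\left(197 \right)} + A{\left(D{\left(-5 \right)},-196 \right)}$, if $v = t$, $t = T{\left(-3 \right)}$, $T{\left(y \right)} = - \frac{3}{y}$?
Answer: $721$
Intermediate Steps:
$t = 1$ ($t = - \frac{3}{-3} = \left(-3\right) \left(- \frac{1}{3}\right) = 1$)
$v = 1$
$D{\left(p \right)} = 2 + p$ ($D{\left(p \right)} = -3 + \left(5 + p 1\right) = -3 + \left(5 + p\right) = 2 + p$)
$A{\left(E,u \right)} = 202 + E u$
$M{\left(197 \right)} + A{\left(D{\left(-5 \right)},-196 \right)} = -69 + \left(202 + \left(2 - 5\right) \left(-196\right)\right) = -69 + \left(202 - -588\right) = -69 + \left(202 + 588\right) = -69 + 790 = 721$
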